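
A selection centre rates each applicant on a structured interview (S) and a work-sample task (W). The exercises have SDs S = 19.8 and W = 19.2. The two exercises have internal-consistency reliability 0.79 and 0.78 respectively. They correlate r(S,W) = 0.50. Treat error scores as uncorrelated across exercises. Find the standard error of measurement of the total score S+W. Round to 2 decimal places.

Var(total) = 760.68 + 380.16 = 1140.84.
True-score variance = 597.251 + 380.16 = 977.411, so reliability = 0.8567.
Error variance = 1140.84 − 977.411 = 163.429; SEM = √163.429 = 12.78.

12.78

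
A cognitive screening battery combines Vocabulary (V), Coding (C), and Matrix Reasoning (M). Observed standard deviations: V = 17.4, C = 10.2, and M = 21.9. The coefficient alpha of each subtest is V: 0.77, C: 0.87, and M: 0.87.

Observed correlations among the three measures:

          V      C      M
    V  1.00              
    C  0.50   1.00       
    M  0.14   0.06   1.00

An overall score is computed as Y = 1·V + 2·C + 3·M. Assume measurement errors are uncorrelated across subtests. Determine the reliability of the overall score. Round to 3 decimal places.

Var(Y) = 17.4² + 2²·10.2² + 3²·21.9² + 2·[2·17.4·10.2·0.50 + 3·17.4·21.9·0.14 + 6·10.2·21.9·0.06] = 5035.41 + 835.884 = 5871.29.
Because errors are independent across components, Cov(Tᵢ,Tⱼ) = Cov(Xᵢ,Xⱼ); the off-diagonal part of the true-score variance is the same as above.
True-score variance = [17.4²·0.77 + 2²·10.2²·0.87 + 3²·21.9²·0.87] + 835.884 = 4350.53 + 835.884 = 5186.41.
Reliability = 5186.41 / 5871.29 = 0.883.

0.883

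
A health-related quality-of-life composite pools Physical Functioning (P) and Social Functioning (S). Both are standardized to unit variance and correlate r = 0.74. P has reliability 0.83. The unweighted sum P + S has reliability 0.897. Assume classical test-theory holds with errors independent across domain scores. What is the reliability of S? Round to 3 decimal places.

0.812

Var(P+S) = 2 + 2·0.74 = 3.480.
True-score variance = ρ_P + ρ_S + 2·0.74, so 0.897 = (0.83 + ρ_S + 1.48) / 3.480.
ρ_S = 0.897·3.480 − 0.83 − 1.48 = 0.812.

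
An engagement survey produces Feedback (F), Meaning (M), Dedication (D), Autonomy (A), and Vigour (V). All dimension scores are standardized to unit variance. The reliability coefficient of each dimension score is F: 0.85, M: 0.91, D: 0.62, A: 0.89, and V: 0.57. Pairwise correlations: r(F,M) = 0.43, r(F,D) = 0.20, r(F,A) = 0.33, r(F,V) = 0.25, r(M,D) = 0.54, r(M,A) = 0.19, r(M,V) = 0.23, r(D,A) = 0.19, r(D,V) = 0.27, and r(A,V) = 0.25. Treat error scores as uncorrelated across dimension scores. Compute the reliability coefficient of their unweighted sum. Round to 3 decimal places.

0.892

Var(F+M+D+A+V) = 5 + 2·[0.43 + 0.20 + 0.33 + 0.25 + 0.54 + 0.19 + 0.23 + 0.19 + 0.27 + 0.25] = 5 + 5.76 = 10.76.
Under uncorrelated errors the observed covariances equal the true-score covariances, so only the own-variance terms attenuate.
True-score variance = [0.85 + 0.91 + 0.62 + 0.89 + 0.57] + 5.76 = 3.84 + 5.76 = 9.6.
Reliability = 9.6 / 10.76 = 0.892.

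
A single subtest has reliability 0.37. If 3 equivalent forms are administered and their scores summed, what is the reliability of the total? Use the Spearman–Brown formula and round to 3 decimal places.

ρ_k = kρ / (1 + (k−1)ρ) = 3·0.37 / (1 + 2·0.37) = 1.110 / 1.740 = 0.638.

0.638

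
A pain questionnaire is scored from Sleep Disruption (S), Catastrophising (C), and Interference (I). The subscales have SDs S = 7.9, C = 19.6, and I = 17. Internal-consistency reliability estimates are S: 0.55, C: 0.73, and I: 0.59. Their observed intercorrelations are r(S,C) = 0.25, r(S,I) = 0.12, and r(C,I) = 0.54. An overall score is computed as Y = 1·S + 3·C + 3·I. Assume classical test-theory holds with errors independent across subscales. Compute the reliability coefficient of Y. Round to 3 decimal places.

Var(Y) = 7.9² + 3²·19.6² + 3²·17² + 2·[3·7.9·19.6·0.25 + 3·7.9·17·0.12 + 9·19.6·17·0.54] = 6120.85 + 3567.66 = 9688.51.
Under uncorrelated errors the observed covariances equal the true-score covariances, so only the own-variance terms attenuate.
True-score variance = [7.9²·0.55 + 3²·19.6²·0.73 + 3²·17²·0.59] + 3567.66 = 4092.85 + 3567.66 = 7660.51.
Reliability = 7660.51 / 9688.51 = 0.791.

0.791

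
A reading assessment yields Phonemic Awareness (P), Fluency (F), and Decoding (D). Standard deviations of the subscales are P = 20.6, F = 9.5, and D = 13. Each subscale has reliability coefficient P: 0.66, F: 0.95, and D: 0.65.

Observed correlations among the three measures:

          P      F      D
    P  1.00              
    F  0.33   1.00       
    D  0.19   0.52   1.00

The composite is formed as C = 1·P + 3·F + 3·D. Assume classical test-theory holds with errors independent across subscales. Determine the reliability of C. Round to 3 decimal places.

0.844

Var(C) = 20.6² + 3²·9.5² + 3²·13² + 2·[3·20.6·9.5·0.33 + 3·20.6·13·0.19 + 9·9.5·13·0.52] = 2757.61 + 1848.74 = 4606.35.
Because errors are independent across components, Cov(Tᵢ,Tⱼ) = Cov(Xᵢ,Xⱼ); the off-diagonal part of the true-score variance is the same as above.
True-score variance = [20.6²·0.66 + 3²·9.5²·0.95 + 3²·13²·0.65] + 1848.74 = 2040.37 + 1848.74 = 3889.1.
Reliability = 3889.1 / 4606.35 = 0.844.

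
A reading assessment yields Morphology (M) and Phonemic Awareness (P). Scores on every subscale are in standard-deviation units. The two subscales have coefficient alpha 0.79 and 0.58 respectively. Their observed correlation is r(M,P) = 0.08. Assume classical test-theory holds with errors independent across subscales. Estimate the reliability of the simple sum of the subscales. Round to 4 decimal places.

Var(M+P) = 2 + 2·[0.08] = 2 + 0.16 = 2.16.
Under uncorrelated errors the observed covariances equal the true-score covariances, so only the own-variance terms attenuate.
True-score variance = [0.79 + 0.58] + 0.16 = 1.37 + 0.16 = 1.53.
Reliability = 1.53 / 2.16 = 0.7083.

0.7083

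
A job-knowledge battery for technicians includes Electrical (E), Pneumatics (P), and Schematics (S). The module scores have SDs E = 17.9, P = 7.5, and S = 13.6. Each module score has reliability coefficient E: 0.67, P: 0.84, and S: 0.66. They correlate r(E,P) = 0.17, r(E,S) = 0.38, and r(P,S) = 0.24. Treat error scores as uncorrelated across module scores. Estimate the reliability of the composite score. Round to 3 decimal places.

Var(E+P+S) = 17.9² + 7.5² + 13.6² + 2·[17.9·7.5·0.17 + 17.9·13.6·0.38 + 7.5·13.6·0.24] = 561.62 + 279.619 = 841.239.
Under uncorrelated errors the observed covariances equal the true-score covariances, so only the own-variance terms attenuate.
True-score variance = [17.9²·0.67 + 7.5²·0.84 + 13.6²·0.66] + 279.619 = 383.998 + 279.619 = 663.618.
Reliability = 663.618 / 841.239 = 0.789.

0.789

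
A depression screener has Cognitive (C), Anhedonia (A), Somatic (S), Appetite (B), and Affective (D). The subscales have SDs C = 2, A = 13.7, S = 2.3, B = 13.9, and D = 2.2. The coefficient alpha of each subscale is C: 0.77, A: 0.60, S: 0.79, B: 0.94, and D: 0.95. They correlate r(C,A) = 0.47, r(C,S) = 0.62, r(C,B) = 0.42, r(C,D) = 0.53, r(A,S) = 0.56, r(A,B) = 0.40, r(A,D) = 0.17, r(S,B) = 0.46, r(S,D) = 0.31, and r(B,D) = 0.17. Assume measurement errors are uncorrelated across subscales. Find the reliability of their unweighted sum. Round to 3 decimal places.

0.872

Var(C+A+S+B+D) = 2² + 13.7² + 2.3² + 13.9² + 2.2² + 2·[2·13.7·0.47 + 2·2.3·0.62 + 2·13.9·0.42 + 2·2.2·0.53 + 13.7·2.3·0.56 + 13.7·13.9·0.40 + 13.7·2.2·0.17 + 2.3·13.9·0.46 + 2.3·2.2·0.31 + 13.9·2.2·0.17] = 395.03 + 300.306 = 695.336.
Under uncorrelated errors the observed covariances equal the true-score covariances, so only the own-variance terms attenuate.
True-score variance = [2²·0.77 + 13.7²·0.60 + 2.3²·0.79 + 13.9²·0.94 + 2.2²·0.95] + 300.306 = 306.088 + 300.306 = 606.394.
Reliability = 606.394 / 695.336 = 0.872.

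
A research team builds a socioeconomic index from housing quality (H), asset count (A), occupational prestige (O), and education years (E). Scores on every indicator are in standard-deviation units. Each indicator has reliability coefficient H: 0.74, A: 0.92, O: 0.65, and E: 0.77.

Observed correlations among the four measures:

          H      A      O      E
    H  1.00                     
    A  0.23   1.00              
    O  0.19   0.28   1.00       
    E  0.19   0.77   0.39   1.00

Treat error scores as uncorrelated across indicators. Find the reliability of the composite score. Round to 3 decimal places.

0.886

Var(H+A+O+E) = 4 + 2·[0.23 + 0.19 + 0.19 + 0.28 + 0.77 + 0.39] = 4 + 4.1 = 8.1.
Because errors are independent across components, Cov(Tᵢ,Tⱼ) = Cov(Xᵢ,Xⱼ); the off-diagonal part of the true-score variance is the same as above.
True-score variance = [0.74 + 0.92 + 0.65 + 0.77] + 4.1 = 3.08 + 4.1 = 7.18.
Reliability = 7.18 / 8.1 = 0.886.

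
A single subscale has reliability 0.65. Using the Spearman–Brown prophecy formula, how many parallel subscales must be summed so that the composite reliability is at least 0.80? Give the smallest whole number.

k ≥ ρ*(1−ρ₁)/(ρ₁(1−ρ*)) = 0.80·0.35 / (0.65·0.20) = 2.154.
Smallest integer k = 3.

3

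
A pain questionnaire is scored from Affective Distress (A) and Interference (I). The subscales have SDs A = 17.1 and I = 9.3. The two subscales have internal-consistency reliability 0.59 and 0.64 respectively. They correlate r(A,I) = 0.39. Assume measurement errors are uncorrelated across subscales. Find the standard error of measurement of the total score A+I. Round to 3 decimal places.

12.289

Var(total) = 378.9 + 124.043 = 502.943.
True-score variance = 227.876 + 124.043 = 351.919, so reliability = 0.6997.
Error variance = 502.943 − 351.919 = 151.024; SEM = √151.024 = 12.289.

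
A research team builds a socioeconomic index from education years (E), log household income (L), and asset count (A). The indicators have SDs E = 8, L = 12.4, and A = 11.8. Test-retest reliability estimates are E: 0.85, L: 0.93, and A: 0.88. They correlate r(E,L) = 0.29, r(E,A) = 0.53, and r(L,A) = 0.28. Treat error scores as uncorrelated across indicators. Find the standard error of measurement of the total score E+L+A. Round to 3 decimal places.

Var(total) = 357 + 239.539 = 596.539.
True-score variance = 319.928 + 239.539 = 559.467, so reliability = 0.9379.
Error variance = 596.539 − 559.467 = 37.072; SEM = √37.072 = 6.089.

6.089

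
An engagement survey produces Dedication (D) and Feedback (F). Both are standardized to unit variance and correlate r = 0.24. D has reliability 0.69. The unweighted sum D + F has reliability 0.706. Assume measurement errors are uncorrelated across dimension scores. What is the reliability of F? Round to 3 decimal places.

0.581

Var(D+F) = 2 + 2·0.24 = 2.480.
True-score variance = ρ_D + ρ_F + 2·0.24, so 0.706 = (0.69 + ρ_F + 0.48) / 2.480.
ρ_F = 0.706·2.480 − 0.69 − 0.48 = 0.581.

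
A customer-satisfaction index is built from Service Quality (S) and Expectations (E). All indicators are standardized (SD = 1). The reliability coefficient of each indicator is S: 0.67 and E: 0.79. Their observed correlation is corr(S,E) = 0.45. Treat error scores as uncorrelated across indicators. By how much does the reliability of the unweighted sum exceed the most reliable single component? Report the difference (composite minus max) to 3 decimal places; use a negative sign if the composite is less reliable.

Var(sum) = 2 + 0.9 = 2.9; true-score variance = 1.46 + 0.9 = 2.36; composite reliability = 0.8138.
Max component reliability = 0.7900.
Difference = 0.8138 − 0.7900 = 0.024.

0.024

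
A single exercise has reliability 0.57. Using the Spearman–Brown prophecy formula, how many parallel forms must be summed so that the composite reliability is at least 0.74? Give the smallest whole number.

k ≥ ρ*(1−ρ₁)/(ρ₁(1−ρ*)) = 0.74·0.43 / (0.57·0.26) = 2.147.
Smallest integer k = 3.

3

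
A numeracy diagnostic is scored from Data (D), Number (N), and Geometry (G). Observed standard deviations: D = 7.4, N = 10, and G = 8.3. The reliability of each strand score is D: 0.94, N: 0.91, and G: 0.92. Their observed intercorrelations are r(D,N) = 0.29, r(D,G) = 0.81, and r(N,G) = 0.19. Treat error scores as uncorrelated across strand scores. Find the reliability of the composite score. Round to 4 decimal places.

0.9552

Var(D+N+G) = 7.4² + 10² + 8.3² + 2·[7.4·10·0.29 + 7.4·8.3·0.81 + 10·8.3·0.19] = 223.65 + 173.96 = 397.61.
Because errors are independent across components, Cov(Tᵢ,Tⱼ) = Cov(Xᵢ,Xⱼ); the off-diagonal part of the true-score variance is the same as above.
True-score variance = [7.4²·0.94 + 10²·0.91 + 8.3²·0.92] + 173.96 = 205.853 + 173.96 = 379.814.
Reliability = 379.814 / 397.61 = 0.9552.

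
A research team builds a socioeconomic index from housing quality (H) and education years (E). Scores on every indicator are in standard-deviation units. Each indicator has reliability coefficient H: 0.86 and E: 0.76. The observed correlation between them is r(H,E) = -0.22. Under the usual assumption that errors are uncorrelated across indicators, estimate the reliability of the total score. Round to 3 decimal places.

0.756

Var(H+E) = 2 + 2·[(-0.22)] = 2 − 0.44 = 1.56.
With uncorrelated errors the cross-covariances are all true-score covariance, so they carry over unchanged; only the diagonal terms shrink to ρᵢσᵢ².
True-score variance = [0.86 + 0.76] − 0.44 = 1.62 − 0.44 = 1.18.
Reliability = 1.18 / 1.56 = 0.756.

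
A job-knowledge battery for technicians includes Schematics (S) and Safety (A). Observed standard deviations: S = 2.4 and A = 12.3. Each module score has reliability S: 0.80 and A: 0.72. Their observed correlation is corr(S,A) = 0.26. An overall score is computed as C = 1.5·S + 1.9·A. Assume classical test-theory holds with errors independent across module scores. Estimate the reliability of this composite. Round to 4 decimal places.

Var(C) = 1.5²·2.4² + 1.9²·12.3² + 2·[2.85·2.4·12.3·0.26] = 559.117 + 43.7486 = 602.866.
Under uncorrelated errors the observed covariances equal the true-score covariances, so only the own-variance terms attenuate.
True-score variance = [1.5²·2.4²·0.80 + 1.9²·12.3²·0.72] + 43.7486 = 403.601 + 43.7486 = 447.35.
Reliability = 447.35 / 602.866 = 0.7420.

0.7420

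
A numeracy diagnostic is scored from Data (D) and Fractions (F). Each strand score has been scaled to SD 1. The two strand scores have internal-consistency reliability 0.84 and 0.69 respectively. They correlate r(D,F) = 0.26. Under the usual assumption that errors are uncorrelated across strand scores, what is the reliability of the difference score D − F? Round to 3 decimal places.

Var(D−F) = 1 + 1 − 2·0.26 = 2 − 0.52 = 1.48.
Under uncorrelated errors the observed covariances equal the true-score covariances, so only the own-variance terms attenuate.
True-score variance = [0.84 + 0.69] − 0.52 = 1.53 − 0.52 = 1.01.
Reliability = 1.01 / 1.48 = 0.682.

0.682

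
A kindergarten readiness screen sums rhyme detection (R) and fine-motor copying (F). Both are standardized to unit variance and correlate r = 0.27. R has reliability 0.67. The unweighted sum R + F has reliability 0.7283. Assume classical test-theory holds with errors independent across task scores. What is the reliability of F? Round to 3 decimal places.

0.640

Var(R+F) = 2 + 2·0.27 = 2.540.
True-score variance = ρ_R + ρ_F + 2·0.27, so 0.7283 = (0.67 + ρ_F + 0.54) / 2.540.
ρ_F = 0.7283·2.540 − 0.67 − 0.54 = 0.640.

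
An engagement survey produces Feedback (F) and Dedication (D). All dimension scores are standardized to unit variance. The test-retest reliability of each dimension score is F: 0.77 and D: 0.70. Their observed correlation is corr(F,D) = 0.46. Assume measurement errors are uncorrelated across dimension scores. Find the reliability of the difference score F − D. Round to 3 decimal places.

Var(F−D) = 1 + 1 − 2·0.46 = 2 − 0.92 = 1.08.
With uncorrelated errors the cross-covariances are all true-score covariance, so they carry over unchanged; only the diagonal terms shrink to ρᵢσᵢ².
True-score variance = [0.77 + 0.70] − 0.92 = 1.47 − 0.92 = 0.55.
Reliability = 0.55 / 1.08 = 0.509.

0.509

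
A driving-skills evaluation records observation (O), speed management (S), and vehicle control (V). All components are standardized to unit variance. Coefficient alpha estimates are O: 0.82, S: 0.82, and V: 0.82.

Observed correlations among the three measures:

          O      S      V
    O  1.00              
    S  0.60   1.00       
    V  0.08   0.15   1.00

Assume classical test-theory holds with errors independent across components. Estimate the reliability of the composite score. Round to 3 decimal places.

Var(O+S+V) = 3 + 2·[0.60 + 0.08 + 0.15] = 3 + 1.66 = 4.66.
With uncorrelated errors the cross-covariances are all true-score covariance, so they carry over unchanged; only the diagonal terms shrink to ρᵢσᵢ².
True-score variance = [0.82 + 0.82 + 0.82] + 1.66 = 2.46 + 1.66 = 4.12.
Reliability = 4.12 / 4.66 = 0.884.

0.884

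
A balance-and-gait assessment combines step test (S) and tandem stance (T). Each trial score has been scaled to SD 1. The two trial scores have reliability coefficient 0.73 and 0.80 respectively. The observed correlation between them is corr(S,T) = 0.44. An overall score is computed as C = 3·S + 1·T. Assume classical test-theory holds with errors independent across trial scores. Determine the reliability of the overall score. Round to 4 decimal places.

0.7919

Var(C) = 3² + 1 + 2·[3·0.44] = 10 + 2.64 = 12.64.
Under uncorrelated errors the observed covariances equal the true-score covariances, so only the own-variance terms attenuate.
True-score variance = [3²·0.73 + 0.80] + 2.64 = 7.37 + 2.64 = 10.01.
Reliability = 10.01 / 12.64 = 0.7919.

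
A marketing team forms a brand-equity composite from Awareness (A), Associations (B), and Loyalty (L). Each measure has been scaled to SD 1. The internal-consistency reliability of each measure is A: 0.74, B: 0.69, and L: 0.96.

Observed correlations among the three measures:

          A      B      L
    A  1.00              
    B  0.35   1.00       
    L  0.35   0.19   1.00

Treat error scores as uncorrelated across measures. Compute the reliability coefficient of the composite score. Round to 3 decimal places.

0.872

Var(A+B+L) = 3 + 2·[0.35 + 0.35 + 0.19] = 3 + 1.78 = 4.78.
Because errors are independent across components, Cov(Tᵢ,Tⱼ) = Cov(Xᵢ,Xⱼ); the off-diagonal part of the true-score variance is the same as above.
True-score variance = [0.74 + 0.69 + 0.96] + 1.78 = 2.39 + 1.78 = 4.17.
Reliability = 4.17 / 4.78 = 0.872.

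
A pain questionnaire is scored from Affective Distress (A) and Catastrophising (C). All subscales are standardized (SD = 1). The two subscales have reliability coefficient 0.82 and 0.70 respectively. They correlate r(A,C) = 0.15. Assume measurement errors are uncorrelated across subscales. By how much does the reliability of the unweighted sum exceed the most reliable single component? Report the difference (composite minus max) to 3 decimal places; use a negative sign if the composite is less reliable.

Var(sum) = 2 + 0.3 = 2.3; true-score variance = 1.52 + 0.3 = 1.82; composite reliability = 0.7913.
Max component reliability = 0.8200.
Difference = 0.7913 − 0.8200 = -0.029.

-0.029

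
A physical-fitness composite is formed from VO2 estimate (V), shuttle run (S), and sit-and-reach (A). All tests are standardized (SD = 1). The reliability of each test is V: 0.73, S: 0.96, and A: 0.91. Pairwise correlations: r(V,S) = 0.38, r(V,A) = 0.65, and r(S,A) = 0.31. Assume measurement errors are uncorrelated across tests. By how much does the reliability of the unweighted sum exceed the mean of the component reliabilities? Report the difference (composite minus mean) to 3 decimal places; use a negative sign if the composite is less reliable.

Var(sum) = 3 + 2.68 = 5.68; true-score variance = 2.6 + 2.68 = 5.28; composite reliability = 0.9296.
Mean component reliability = 0.8667.
Difference = 0.9296 − 0.8667 = 0.063.

0.063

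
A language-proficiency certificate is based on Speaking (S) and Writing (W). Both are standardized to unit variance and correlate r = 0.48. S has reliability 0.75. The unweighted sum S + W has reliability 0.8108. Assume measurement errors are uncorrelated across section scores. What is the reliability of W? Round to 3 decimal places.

Var(S+W) = 2 + 2·0.48 = 2.960.
True-score variance = ρ_S + ρ_W + 2·0.48, so 0.8108 = (0.75 + ρ_W + 0.96) / 2.960.
ρ_W = 0.8108·2.960 − 0.75 − 0.96 = 0.690.

0.690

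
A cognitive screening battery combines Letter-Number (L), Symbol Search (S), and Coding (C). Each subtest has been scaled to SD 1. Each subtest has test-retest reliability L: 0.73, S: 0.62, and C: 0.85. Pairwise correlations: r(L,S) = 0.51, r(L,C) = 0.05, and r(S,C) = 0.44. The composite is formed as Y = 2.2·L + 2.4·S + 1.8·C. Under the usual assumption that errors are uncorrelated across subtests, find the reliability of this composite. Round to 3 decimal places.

Var(Y) = 2.2² + 2.4² + 1.8² + 2·[5.28·0.51 + 3.96·0.05 + 4.32·0.44] = 13.84 + 9.5832 = 23.4232.
Because errors are independent across components, Cov(Tᵢ,Tⱼ) = Cov(Xᵢ,Xⱼ); the off-diagonal part of the true-score variance is the same as above.
True-score variance = [2.2²·0.73 + 2.4²·0.62 + 1.8²·0.85] + 9.5832 = 9.8584 + 9.5832 = 19.4416.
Reliability = 19.4416 / 23.4232 = 0.830.

0.830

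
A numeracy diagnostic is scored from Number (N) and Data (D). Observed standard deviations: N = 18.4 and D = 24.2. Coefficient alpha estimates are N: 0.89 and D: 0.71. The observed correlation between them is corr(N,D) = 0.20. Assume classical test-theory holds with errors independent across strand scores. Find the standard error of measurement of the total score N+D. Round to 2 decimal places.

14.39

Var(total) = 924.2 + 178.112 = 1102.31.
True-score variance = 717.123 + 178.112 = 895.235, so reliability = 0.8121.
Error variance = 1102.31 − 895.235 = 207.077; SEM = √207.077 = 14.39.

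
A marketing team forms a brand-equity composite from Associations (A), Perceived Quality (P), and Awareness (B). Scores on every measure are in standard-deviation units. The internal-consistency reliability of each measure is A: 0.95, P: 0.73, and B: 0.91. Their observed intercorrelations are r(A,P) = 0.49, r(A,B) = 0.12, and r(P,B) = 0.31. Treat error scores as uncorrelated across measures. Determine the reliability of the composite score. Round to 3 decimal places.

0.915

Var(A+P+B) = 3 + 2·[0.49 + 0.12 + 0.31] = 3 + 1.84 = 4.84.
Because errors are independent across components, Cov(Tᵢ,Tⱼ) = Cov(Xᵢ,Xⱼ); the off-diagonal part of the true-score variance is the same as above.
True-score variance = [0.95 + 0.73 + 0.91] + 1.84 = 2.59 + 1.84 = 4.43.
Reliability = 4.43 / 4.84 = 0.915.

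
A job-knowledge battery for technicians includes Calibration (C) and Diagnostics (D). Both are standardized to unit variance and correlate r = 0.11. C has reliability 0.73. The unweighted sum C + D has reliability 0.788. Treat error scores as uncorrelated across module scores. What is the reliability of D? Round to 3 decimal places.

0.799

Var(C+D) = 2 + 2·0.11 = 2.220.
True-score variance = ρ_C + ρ_D + 2·0.11, so 0.788 = (0.73 + ρ_D + 0.22) / 2.220.
ρ_D = 0.788·2.220 − 0.73 − 0.22 = 0.799.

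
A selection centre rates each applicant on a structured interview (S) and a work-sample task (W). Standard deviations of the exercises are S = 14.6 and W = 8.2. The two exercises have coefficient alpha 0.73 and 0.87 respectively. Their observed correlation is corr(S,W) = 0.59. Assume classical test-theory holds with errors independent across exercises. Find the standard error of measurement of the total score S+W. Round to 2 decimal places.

Var(total) = 280.4 + 141.27 = 421.67.
True-score variance = 214.106 + 141.27 = 355.375, so reliability = 0.8428.
Error variance = 421.67 − 355.375 = 66.2944; SEM = √66.2944 = 8.14.

8.14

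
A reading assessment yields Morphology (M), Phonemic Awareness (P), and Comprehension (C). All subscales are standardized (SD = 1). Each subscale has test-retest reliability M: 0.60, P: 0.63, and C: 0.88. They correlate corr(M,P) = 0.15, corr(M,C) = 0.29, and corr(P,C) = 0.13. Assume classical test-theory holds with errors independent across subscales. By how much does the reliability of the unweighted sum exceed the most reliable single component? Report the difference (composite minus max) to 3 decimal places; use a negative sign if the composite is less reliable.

Var(sum) = 3 + 1.14 = 4.14; true-score variance = 2.11 + 1.14 = 3.25; composite reliability = 0.7850.
Max component reliability = 0.8800.
Difference = 0.7850 − 0.8800 = -0.095.

-0.095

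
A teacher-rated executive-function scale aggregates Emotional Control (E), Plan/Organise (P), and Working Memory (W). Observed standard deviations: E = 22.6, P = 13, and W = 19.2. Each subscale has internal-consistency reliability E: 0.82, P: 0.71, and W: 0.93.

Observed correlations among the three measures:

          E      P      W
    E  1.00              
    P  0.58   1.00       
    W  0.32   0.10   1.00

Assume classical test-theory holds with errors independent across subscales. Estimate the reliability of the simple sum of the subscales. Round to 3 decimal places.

Var(E+P+W) = 22.6² + 13² + 19.2² + 2·[22.6·13·0.58 + 22.6·19.2·0.32 + 13·19.2·0.10] = 1048.4 + 668.437 = 1716.84.
Because errors are independent across components, Cov(Tᵢ,Tⱼ) = Cov(Xᵢ,Xⱼ); the off-diagonal part of the true-score variance is the same as above.
True-score variance = [22.6²·0.82 + 13²·0.71 + 19.2²·0.93] + 668.437 = 881.648 + 668.437 = 1550.09.
Reliability = 1550.09 / 1716.84 = 0.903.

0.903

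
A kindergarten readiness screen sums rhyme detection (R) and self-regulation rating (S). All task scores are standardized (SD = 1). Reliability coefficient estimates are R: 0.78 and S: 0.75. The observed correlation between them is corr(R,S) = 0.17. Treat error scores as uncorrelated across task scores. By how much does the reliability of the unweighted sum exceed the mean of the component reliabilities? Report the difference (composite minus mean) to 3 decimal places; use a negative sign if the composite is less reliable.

Var(sum) = 2 + 0.34 = 2.34; true-score variance = 1.53 + 0.34 = 1.87; composite reliability = 0.7991.
Mean component reliability = 0.7650.
Difference = 0.7991 − 0.7650 = 0.034.

0.034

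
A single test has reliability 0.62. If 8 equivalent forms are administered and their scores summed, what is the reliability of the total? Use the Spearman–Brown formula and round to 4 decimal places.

ρ_k = kρ / (1 + (k−1)ρ) = 8·0.62 / (1 + 7·0.62) = 4.960 / 5.340 = 0.9288.

0.9288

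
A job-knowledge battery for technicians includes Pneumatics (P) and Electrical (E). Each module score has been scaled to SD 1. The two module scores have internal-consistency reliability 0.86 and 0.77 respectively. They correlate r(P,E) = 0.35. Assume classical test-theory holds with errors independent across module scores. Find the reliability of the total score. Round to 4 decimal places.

Var(P+E) = 2 + 2·[0.35] = 2 + 0.7 = 2.7.
Under uncorrelated errors the observed covariances equal the true-score covariances, so only the own-variance terms attenuate.
True-score variance = [0.86 + 0.77] + 0.7 = 1.63 + 0.7 = 2.33.
Reliability = 2.33 / 2.7 = 0.8630.

0.8630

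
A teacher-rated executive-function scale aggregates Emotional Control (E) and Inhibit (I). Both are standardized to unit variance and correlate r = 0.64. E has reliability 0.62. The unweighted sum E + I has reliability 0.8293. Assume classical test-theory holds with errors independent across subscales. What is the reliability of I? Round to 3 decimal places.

Var(E+I) = 2 + 2·0.64 = 3.280.
True-score variance = ρ_E + ρ_I + 2·0.64, so 0.8293 = (0.62 + ρ_I + 1.28) / 3.280.
ρ_I = 0.8293·3.280 − 0.62 − 1.28 = 0.820.

0.820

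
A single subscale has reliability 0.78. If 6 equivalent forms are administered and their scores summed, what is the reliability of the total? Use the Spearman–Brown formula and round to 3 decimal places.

0.955

ρ_k = kρ / (1 + (k−1)ρ) = 6·0.78 / (1 + 5·0.78) = 4.680 / 4.900 = 0.955.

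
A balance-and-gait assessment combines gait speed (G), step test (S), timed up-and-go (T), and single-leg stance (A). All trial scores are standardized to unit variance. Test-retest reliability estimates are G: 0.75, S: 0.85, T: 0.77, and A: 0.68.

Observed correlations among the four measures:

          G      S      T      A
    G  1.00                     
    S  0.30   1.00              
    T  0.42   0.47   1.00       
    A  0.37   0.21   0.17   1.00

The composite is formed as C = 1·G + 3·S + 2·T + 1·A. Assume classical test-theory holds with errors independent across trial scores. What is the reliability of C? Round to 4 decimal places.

0.8940

Var(C) = 1 + 3² + 2² + 1 + 2·[3·0.30 + 2·0.42 + 0.37 + 6·0.47 + 3·0.21 + 2·0.17] = 15 + 11.8 = 26.8.
Because errors are independent across components, Cov(Tᵢ,Tⱼ) = Cov(Xᵢ,Xⱼ); the off-diagonal part of the true-score variance is the same as above.
True-score variance = [0.75 + 3²·0.85 + 2²·0.77 + 0.68] + 11.8 = 12.16 + 11.8 = 23.96.
Reliability = 23.96 / 26.8 = 0.8940.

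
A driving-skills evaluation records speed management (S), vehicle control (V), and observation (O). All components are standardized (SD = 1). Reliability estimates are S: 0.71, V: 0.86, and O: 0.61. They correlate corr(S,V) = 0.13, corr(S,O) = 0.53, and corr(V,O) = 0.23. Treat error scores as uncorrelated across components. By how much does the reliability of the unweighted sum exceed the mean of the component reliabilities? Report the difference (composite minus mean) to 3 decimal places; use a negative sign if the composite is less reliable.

Var(sum) = 3 + 1.78 = 4.78; true-score variance = 2.18 + 1.78 = 3.96; composite reliability = 0.8285.
Mean component reliability = 0.7267.
Difference = 0.8285 − 0.7267 = 0.102.

0.102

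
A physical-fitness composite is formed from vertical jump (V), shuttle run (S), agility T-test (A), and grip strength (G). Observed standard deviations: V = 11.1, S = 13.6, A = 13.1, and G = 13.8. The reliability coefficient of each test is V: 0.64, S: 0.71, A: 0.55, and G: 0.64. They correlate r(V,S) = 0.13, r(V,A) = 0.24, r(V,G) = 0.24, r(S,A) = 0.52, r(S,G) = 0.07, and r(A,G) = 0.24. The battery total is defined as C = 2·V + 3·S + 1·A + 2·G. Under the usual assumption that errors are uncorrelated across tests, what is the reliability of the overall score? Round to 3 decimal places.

Var(C) = 2²·11.1² + 3²·13.6² + 13.1² + 2²·13.8² + 2·[6·11.1·13.6·0.13 + 2·11.1·13.1·0.24 + 4·11.1·13.8·0.24 + 3·13.6·13.1·0.52 + 6·13.6·13.8·0.07 + 2·13.1·13.8·0.24] = 3090.85 + 1556.26 = 4647.11.
Under uncorrelated errors the observed covariances equal the true-score covariances, so only the own-variance terms attenuate.
True-score variance = [2²·11.1²·0.64 + 3²·13.6²·0.71 + 13.1²·0.55 + 2²·13.8²·0.64] + 1556.26 = 2079.22 + 1556.26 = 3635.48.
Reliability = 3635.48 / 4647.11 = 0.782.

0.782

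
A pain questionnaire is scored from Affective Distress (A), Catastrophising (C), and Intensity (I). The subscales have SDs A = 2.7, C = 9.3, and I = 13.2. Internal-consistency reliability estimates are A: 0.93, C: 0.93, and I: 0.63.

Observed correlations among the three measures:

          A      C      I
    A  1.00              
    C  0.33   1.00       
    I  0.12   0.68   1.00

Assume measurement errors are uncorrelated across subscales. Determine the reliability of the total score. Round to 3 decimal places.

0.846

Var(A+C+I) = 2.7² + 9.3² + 13.2² + 2·[2.7·9.3·0.33 + 2.7·13.2·0.12 + 9.3·13.2·0.68] = 268.02 + 192.08 = 460.1.
Because errors are independent across components, Cov(Tᵢ,Tⱼ) = Cov(Xᵢ,Xⱼ); the off-diagonal part of the true-score variance is the same as above.
True-score variance = [2.7²·0.93 + 9.3²·0.93 + 13.2²·0.63] + 192.08 = 196.987 + 192.08 = 389.066.
Reliability = 389.066 / 460.1 = 0.846.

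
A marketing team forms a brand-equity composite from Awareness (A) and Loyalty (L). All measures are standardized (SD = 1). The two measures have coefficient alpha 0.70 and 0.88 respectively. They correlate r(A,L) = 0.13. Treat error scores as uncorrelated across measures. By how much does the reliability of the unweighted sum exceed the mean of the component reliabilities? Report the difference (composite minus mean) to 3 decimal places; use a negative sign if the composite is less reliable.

0.024

Var(sum) = 2 + 0.26 = 2.26; true-score variance = 1.58 + 0.26 = 1.84; composite reliability = 0.8142.
Mean component reliability = 0.7900.
Difference = 0.8142 − 0.7900 = 0.024.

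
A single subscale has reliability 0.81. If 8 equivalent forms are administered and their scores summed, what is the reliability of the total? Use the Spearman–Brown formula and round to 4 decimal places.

ρ_k = kρ / (1 + (k−1)ρ) = 8·0.81 / (1 + 7·0.81) = 6.480 / 6.670 = 0.9715.

0.9715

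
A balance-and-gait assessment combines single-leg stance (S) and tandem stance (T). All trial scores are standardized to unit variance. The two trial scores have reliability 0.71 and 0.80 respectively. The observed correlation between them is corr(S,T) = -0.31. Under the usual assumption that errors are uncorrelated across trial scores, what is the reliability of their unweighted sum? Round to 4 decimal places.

Var(S+T) = 2 + 2·[(-0.31)] = 2 − 0.62 = 1.38.
Under uncorrelated errors the observed covariances equal the true-score covariances, so only the own-variance terms attenuate.
True-score variance = [0.71 + 0.80] − 0.62 = 1.51 − 0.62 = 0.89.
Reliability = 0.89 / 1.38 = 0.6449.

0.6449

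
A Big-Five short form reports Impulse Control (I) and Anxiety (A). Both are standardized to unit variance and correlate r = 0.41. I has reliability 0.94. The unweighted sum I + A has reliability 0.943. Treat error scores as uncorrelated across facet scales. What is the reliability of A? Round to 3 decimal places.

Var(I+A) = 2 + 2·0.41 = 2.820.
True-score variance = ρ_I + ρ_A + 2·0.41, so 0.943 = (0.94 + ρ_A + 0.82) / 2.820.
ρ_A = 0.943·2.820 − 0.94 − 0.82 = 0.899.

0.899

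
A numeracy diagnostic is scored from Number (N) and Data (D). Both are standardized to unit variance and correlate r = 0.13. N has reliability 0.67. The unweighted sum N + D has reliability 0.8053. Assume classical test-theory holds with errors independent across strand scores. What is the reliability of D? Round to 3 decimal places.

0.890

Var(N+D) = 2 + 2·0.13 = 2.260.
True-score variance = ρ_N + ρ_D + 2·0.13, so 0.8053 = (0.67 + ρ_D + 0.26) / 2.260.
ρ_D = 0.8053·2.260 − 0.67 − 0.26 = 0.890.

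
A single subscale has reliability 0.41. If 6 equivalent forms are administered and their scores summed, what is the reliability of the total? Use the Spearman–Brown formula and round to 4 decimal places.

0.8066

ρ_k = kρ / (1 + (k−1)ρ) = 6·0.41 / (1 + 5·0.41) = 2.460 / 3.050 = 0.8066.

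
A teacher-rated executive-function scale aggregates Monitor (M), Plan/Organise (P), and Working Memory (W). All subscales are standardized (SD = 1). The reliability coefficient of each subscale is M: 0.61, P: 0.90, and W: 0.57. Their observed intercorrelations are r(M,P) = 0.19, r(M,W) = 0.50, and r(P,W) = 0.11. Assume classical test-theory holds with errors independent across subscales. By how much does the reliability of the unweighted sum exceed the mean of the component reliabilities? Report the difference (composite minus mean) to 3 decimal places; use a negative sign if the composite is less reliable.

0.107

Var(sum) = 3 + 1.6 = 4.6; true-score variance = 2.08 + 1.6 = 3.68; composite reliability = 0.8000.
Mean component reliability = 0.6933.
Difference = 0.8000 − 0.6933 = 0.107.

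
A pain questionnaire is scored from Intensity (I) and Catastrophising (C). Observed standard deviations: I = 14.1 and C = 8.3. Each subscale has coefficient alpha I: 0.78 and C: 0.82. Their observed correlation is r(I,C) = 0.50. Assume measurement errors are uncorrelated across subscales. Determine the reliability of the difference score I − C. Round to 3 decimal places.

0.627

Var(I−C) = 14.1² + 8.3² − 2·14.1·8.3·0.50 = 267.7 − 117.03 = 150.67.
Because errors are independent across components, Cov(Tᵢ,Tⱼ) = Cov(Xᵢ,Xⱼ); the off-diagonal part of the true-score variance is the same as above.
True-score variance = [14.1²·0.78 + 8.3²·0.82] − 117.03 = 211.562 − 117.03 = 94.5316.
Reliability = 94.5316 / 150.67 = 0.627.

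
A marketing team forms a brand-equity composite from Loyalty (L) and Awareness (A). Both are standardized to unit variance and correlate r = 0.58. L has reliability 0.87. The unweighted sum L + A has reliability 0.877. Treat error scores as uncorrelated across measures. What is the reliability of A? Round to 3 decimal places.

Var(L+A) = 2 + 2·0.58 = 3.160.
True-score variance = ρ_L + ρ_A + 2·0.58, so 0.877 = (0.87 + ρ_A + 1.16) / 3.160.
ρ_A = 0.877·3.160 − 0.87 − 1.16 = 0.741.

0.741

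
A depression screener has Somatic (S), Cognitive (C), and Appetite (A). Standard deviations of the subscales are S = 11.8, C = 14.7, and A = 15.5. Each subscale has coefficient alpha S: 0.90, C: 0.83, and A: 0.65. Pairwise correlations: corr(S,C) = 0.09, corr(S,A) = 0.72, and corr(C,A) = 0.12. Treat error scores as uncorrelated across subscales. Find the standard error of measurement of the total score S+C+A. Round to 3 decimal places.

11.608

Var(total) = 595.58 + 349.283 = 944.863.
True-score variance = 460.833 + 349.283 = 810.116, so reliability = 0.8574.
Error variance = 944.863 − 810.116 = 134.747; SEM = √134.747 = 11.608.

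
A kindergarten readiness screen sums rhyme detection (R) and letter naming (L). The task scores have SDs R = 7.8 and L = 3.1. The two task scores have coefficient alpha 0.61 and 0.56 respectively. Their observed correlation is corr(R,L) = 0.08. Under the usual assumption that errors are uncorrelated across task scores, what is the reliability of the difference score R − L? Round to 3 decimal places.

Var(R−L) = 7.8² + 3.1² − 2·7.8·3.1·0.08 = 70.45 − 3.8688 = 66.5812.
With uncorrelated errors the cross-covariances are all true-score covariance, so they carry over unchanged; only the diagonal terms shrink to ρᵢσᵢ².
True-score variance = [7.8²·0.61 + 3.1²·0.56] − 3.8688 = 42.494 − 3.8688 = 38.6252.
Reliability = 38.6252 / 66.5812 = 0.580.

0.580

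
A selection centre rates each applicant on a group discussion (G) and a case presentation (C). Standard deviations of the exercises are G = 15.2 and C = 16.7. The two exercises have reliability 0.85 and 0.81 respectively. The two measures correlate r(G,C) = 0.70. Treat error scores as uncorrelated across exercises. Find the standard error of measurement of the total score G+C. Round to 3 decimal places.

9.362

Var(total) = 509.93 + 355.376 = 865.306.
True-score variance = 422.285 + 355.376 = 777.661, so reliability = 0.8987.
Error variance = 865.306 − 777.661 = 87.6451; SEM = √87.6451 = 9.362.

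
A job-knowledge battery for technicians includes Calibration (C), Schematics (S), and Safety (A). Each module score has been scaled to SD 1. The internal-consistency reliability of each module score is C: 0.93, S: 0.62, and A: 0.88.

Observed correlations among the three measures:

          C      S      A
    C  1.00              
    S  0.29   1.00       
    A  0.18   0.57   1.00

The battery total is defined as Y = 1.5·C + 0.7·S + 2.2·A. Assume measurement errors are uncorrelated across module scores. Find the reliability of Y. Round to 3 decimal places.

0.917

Var(Y) = 1.5² + 0.7² + 2.2² + 2·[1.05·0.29 + 3.3·0.18 + 1.54·0.57] = 7.58 + 3.5526 = 11.1326.
Under uncorrelated errors the observed covariances equal the true-score covariances, so only the own-variance terms attenuate.
True-score variance = [1.5²·0.93 + 0.7²·0.62 + 2.2²·0.88] + 3.5526 = 6.6555 + 3.5526 = 10.2081.
Reliability = 10.2081 / 11.1326 = 0.917.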